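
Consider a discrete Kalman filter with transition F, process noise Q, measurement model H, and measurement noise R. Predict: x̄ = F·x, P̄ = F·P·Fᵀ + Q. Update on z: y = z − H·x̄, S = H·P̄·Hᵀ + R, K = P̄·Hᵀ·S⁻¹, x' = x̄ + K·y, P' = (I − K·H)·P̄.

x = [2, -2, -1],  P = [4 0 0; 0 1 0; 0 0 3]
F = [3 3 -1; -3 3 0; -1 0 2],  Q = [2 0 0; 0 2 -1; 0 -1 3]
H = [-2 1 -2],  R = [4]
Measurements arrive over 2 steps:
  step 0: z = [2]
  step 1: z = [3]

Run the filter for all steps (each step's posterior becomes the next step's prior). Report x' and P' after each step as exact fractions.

step 0: x' = [-37/19, -2332/247, -916/247], P' = [313/19 40/19 -279/19; 40/19 5368/247 2006/247; -279/19 2006/247 4612/247]
step 1: x' = [354677/217907, -4810227/217907, -3109559/217907], P' = [4240925/217907 -5762278/217907 -6820524/217907; -5762278/217907 67092600/217907 39312404/217907; -6820524/217907 39312404/217907 26394018/217907]

step 0: x̄ = F·x = [1, -12, -4]
step 0: P̄ = F·P·Fᵀ + Q = [50 -27 -18; -27 47 11; -18 11 19]
step 0: y = z − H·x̄ = [8]
step 0: S = H·P̄·Hᵀ + R = [247]
step 0: K = P̄·Hᵀ·S⁻¹ = [-7/19; 79/247; 9/247]
step 0: x' = x̄ + K·y = [-37/19, -2332/247, -916/247]
step 0: P' = (I − K·H)·P̄ = [313/19 40/19 -279/19; 40/19 5368/247 2006/247; -279/19 2006/247 4612/247]
step 1: x̄ = F·x = [-7523/247, -5553/247, -1351/247]
step 1: P̄ = F·P·Fᵀ + Q = [109125/247 -5208/247 -36344/247; -5208/247 76067/247 44198/247; -36344/247 44198/247 37766/247]
step 1: y = z − H·x̄ = [-11454/247]
step 1: S = H·P̄·Hᵀ + R = [217907/247]
step 1: K = P̄·Hᵀ·S⁻¹ = [-150770/217907; -1913/217907; 41354/217907]
step 1: x' = x̄ + K·y = [354677/217907, -4810227/217907, -3109559/217907]
step 1: P' = (I − K·H)·P̄ = [4240925/217907 -5762278/217907 -6820524/217907; -5762278/217907 67092600/217907 39312404/217907; -6820524/217907 39312404/217907 26394018/217907]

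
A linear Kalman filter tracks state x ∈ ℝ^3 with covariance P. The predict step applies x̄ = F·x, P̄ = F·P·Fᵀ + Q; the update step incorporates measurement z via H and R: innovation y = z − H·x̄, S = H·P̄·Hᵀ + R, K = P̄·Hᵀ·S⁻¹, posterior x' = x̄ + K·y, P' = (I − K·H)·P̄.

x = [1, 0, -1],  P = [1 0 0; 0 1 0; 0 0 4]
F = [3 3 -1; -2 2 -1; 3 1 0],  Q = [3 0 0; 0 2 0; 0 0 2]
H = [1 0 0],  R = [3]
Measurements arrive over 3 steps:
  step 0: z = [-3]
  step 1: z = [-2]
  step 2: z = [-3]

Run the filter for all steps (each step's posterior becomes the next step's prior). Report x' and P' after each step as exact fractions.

step 0: x̄ = F·x = [4, -1, 3]
step 0: P̄ = F·P·Fᵀ + Q = [25 4 12; 4 14 -4; 12 -4 12]
step 0: y = z − H·x̄ = [-7]
step 0: S = H·P̄·Hᵀ + R = [28]
step 0: K = P̄·Hᵀ·S⁻¹ = [25/28; 1/7; 3/7]
step 0: x' = x̄ + K·y = [-9/4, -2, 0]
step 0: P' = (I − K·H)·P̄ = [75/28 3/7 9/7; 3/7 94/7 -40/7; 9/7 -40/7 48/7]
step 1: x̄ = F·x = [-51/4, 1/2, -35/4]
step 1: P̄ = F·P·Fᵀ + Q = [5295/28 1381/14 1999/28; 1381/14 685/7 201/14; 1999/28 201/14 1179/28]
step 1: y = z − H·x̄ = [43/4]
step 1: S = H·P̄·Hᵀ + R = [5379/28]
step 1: K = P̄·Hᵀ·S⁻¹ = [1765/1793; 2762/5379; 1999/5379]
step 1: x' = x̄ + K·y = [-3887/1793, 32381/5379, -25577/5379]
step 1: P' = (I − K·H)·P̄ = [5295/1793 2762/1793 1999/1793; 2762/1793 253922/5379 -119960/5379; 1999/1793 -119960/5379 83780/5379]
step 2: x̄ = F·x = [87737/5379, 37887/1793, -2602/5379]
step 2: P̄ = F·P·Fᵀ + Q = [3361106/5379 701935/1793 1106132/5379; 701935/1793 537102/1793 182549/1793; 1106132/5379 182549/1793 457361/5379]
step 2: y = z − H·x̄ = [-103874/5379]
step 2: S = H·P̄·Hᵀ + R = [3377243/5379]
step 2: K = P̄·Hᵀ·S⁻¹ = [3361106/3377243; 2105805/3377243; 1106132/3377243]
step 2: x' = x̄ + K·y = [-9820107/3377243, 30697607/3377243, -22994226/3377243]
step 2: P' = (I − K·H)·P̄ = [10083318/3377243 6317415/3377243 3318396/3377243; 6317415/3377243 187275927/3377243 -89191541/3377243; 3318396/3377243 -89191541/3377243 59693481/3377243]

step 0: x' = [-9/4, -2, 0], P' = [75/28 3/7 9/7; 3/7 94/7 -40/7; 9/7 -40/7 48/7]
step 1: x' = [-3887/1793, 32381/5379, -25577/5379], P' = [5295/1793 2762/1793 1999/1793; 2762/1793 253922/5379 -119960/5379; 1999/1793 -119960/5379 83780/5379]
step 2: x' = [-9820107/3377243, 30697607/3377243, -22994226/3377243], P' = [10083318/3377243 6317415/3377243 3318396/3377243; 6317415/3377243 187275927/3377243 -89191541/3377243; 3318396/3377243 -89191541/3377243 59693481/3377243]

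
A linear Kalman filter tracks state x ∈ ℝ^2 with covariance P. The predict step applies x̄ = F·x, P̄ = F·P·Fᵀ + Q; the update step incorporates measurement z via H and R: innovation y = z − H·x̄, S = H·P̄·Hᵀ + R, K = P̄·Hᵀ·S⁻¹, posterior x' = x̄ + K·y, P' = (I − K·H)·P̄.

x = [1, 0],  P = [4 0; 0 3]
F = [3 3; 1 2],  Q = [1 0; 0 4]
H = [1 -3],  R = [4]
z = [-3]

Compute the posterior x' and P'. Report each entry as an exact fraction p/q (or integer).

x̄ = F·x = [3, 1]
P̄ = F·P·Fᵀ + Q = [64 30; 30 20]
y = z − H·x̄ = [-3]
S = H·P̄·Hᵀ + R = [68]
K = P̄·Hᵀ·S⁻¹ = [-13/34; -15/34]
x' = x̄ + K·y = [141/34, 79/34]
P' = (I − K·H)·P̄ = [919/17 315/17; 315/17 115/17]

x' = [141/34, 79/34]
P' = [919/17 315/17; 315/17 115/17]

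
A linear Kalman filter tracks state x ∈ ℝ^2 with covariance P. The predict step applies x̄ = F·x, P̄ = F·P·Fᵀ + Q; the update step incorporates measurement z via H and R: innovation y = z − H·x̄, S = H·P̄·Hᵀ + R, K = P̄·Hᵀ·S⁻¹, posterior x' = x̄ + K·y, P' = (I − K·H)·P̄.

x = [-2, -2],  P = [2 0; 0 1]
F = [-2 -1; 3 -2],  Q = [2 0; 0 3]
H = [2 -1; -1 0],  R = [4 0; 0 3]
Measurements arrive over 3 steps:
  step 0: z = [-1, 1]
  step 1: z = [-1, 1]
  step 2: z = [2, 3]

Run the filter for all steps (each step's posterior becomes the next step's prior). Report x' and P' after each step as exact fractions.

step 0: x' = [125/186, 22/9], P' = [73/62 5/3; 5/3 50/9]
step 1: x' = [-150937/104281, -611551/312843], P' = [191154/104281 310548/104281; 310548/104281 2488292/312843]
step 2: x' = [-128825697/85912961, -373313016/85912961], P' = [159362034/85912961 255518676/85912961; 255518676/85912961 2023668340/257738883]

step 0: x̄ = F·x = [6, -2]
step 0: P̄ = F·P·Fᵀ + Q = [11 -10; -10 25]
step 0: y = z − H·x̄ = [-15, 7]
step 0: S = H·P̄·Hᵀ + R = [113 -32; -32 14]
step 0: K = P̄·Hᵀ·S⁻¹ = [16/93 -73/186; -5/9 -5/9]
step 0: x' = x̄ + K·y = [125/186, 22/9]
step 0: P' = (I − K·H)·P̄ = [73/62 5/3; 5/3 50/9]
step 1: x̄ = F·x = [-1057/279, -1603/558]
step 1: P̄ = F·P·Fᵀ + Q = [5282/279 1594/279; 1594/279 8827/558]
step 1: y = z − H·x̄ = [689/186, -778/279]
step 1: S = H·P̄·Hᵀ + R = [4507/62 -2990/93; -2990/93 6119/279]
step 1: K = P̄·Hᵀ·S⁻¹ = [17940/104281 -63718/104281; -156251/312843 -103516/104281]
step 1: x' = x̄ + K·y = [-150937/104281, -611551/312843]
step 1: P' = (I − K·H)·P̄ = [191154/104281 310548/104281; 310548/104281 2488292/312843]
step 2: x̄ = F·x = [1517173/312843, -135331/312843]
step 2: P̄ = F·P·Fᵀ + Q = [9134402/312843 2467456/312843; 2467456/312843 4873127/312843]
step 2: y = z − H·x̄ = [-847997/104281, 2455702/312843]
step 2: S = H·P̄·Hᵀ + R = [10930761/104281 -5267116/104281; -5267116/104281 10072931/312843]
step 2: K = P̄·Hᵀ·S⁻¹ = [15801348/85912961 -53120678/85912961; -122639071/257738883 -85172892/85912961]
step 2: x' = x̄ + K·y = [-128825697/85912961, -373313016/85912961]
step 2: P' = (I − K·H)·P̄ = [159362034/85912961 255518676/85912961; 255518676/85912961 2023668340/257738883]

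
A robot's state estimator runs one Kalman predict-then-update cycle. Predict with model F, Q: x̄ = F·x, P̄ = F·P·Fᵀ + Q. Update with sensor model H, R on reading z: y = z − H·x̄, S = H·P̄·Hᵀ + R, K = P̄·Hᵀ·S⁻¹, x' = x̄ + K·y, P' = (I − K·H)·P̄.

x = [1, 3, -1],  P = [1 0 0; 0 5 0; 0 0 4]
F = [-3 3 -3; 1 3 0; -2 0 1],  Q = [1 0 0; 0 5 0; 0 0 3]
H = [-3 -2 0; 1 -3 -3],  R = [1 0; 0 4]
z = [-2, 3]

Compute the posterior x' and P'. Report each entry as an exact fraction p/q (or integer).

x' = [-332922/544607, 1051055/544607, -1691736/544607]
P' = [1178614/544607 -1698561/544607 2001831/544607; -1698561/544607 2579853/544607 -3011464/544607; 2001831/544607 -3011464/544607 3753629/544607]

x̄ = F·x = [9, 10, -3]
P̄ = F·P·Fᵀ + Q = [91 42 -6; 42 51 -2; -6 -2 11]
y = z − H·x̄ = [45, 15]
S = H·P̄·Hᵀ + R = [1528 261; 261 401]
K = P̄·Hᵀ·S⁻¹ = [-138720/544607 67201/544607; -64023/544607 -100932/544607; 17435/544607 -56166/544607]
x' = x̄ + K·y = [-332922/544607, 1051055/544607, -1691736/544607]
P' = (I − K·H)·P̄ = [1178614/544607 -1698561/544607 2001831/544607; -1698561/544607 2579853/544607 -3011464/544607; 2001831/544607 -3011464/544607 3753629/544607]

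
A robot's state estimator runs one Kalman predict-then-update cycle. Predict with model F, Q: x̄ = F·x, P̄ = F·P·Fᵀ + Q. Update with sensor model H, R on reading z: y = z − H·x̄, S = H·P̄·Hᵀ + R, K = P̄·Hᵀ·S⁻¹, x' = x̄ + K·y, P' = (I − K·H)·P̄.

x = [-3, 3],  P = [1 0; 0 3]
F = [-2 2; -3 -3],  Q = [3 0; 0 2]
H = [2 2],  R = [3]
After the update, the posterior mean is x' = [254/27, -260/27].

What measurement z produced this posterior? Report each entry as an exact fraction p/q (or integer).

z = [-1]

x̄ = F·x = [12, 0]
P̄ = F·P·Fᵀ + Q = [19 -12; -12 38]
S = H·P̄·Hᵀ + R = [135]
K = P̄·Hᵀ·S⁻¹ = [14/135; 52/135]
x' − x̄ = [-70/27, -260/27] = K·y
y = (KᵀK)⁻¹·Kᵀ·(x' − x̄) = [-25]
z = y + H·x̄ = [-25] + [24] = [-1]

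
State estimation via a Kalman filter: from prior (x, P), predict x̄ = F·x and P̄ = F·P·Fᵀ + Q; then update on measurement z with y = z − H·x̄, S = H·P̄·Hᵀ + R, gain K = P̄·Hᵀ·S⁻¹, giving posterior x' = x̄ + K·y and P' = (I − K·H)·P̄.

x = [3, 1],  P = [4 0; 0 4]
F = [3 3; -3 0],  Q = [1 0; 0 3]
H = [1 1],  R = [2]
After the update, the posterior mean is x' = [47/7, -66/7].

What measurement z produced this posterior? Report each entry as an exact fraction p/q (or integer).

x̄ = F·x = [12, -9]
P̄ = F·P·Fᵀ + Q = [73 -36; -36 39]
S = H·P̄·Hᵀ + R = [42]
K = P̄·Hᵀ·S⁻¹ = [37/42; 1/14]
x' − x̄ = [-37/7, -3/7] = K·y
y = (KᵀK)⁻¹·Kᵀ·(x' − x̄) = [-6]
z = y + H·x̄ = [-6] + [3] = [-3]

z = [-3]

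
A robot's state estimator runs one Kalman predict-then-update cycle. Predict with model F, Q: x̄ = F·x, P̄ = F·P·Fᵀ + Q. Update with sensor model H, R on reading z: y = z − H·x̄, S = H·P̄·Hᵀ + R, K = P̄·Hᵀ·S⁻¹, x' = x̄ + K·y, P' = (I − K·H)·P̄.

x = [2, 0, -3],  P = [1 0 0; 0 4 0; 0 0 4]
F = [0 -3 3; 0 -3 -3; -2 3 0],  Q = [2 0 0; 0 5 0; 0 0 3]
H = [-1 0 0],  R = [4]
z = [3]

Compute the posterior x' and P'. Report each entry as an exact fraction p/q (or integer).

x' = [-43/13, 9, -88/13]
P' = [148/39 0 -24/13; 0 77 -36; -24/13 -36 343/13]

x̄ = F·x = [-9, 9, -4]
P̄ = F·P·Fᵀ + Q = [74 0 -36; 0 77 -36; -36 -36 43]
y = z − H·x̄ = [-6]
S = H·P̄·Hᵀ + R = [78]
K = P̄·Hᵀ·S⁻¹ = [-37/39; 0; 6/13]
x' = x̄ + K·y = [-43/13, 9, -88/13]
P' = (I − K·H)·P̄ = [148/39 0 -24/13; 0 77 -36; -24/13 -36 343/13]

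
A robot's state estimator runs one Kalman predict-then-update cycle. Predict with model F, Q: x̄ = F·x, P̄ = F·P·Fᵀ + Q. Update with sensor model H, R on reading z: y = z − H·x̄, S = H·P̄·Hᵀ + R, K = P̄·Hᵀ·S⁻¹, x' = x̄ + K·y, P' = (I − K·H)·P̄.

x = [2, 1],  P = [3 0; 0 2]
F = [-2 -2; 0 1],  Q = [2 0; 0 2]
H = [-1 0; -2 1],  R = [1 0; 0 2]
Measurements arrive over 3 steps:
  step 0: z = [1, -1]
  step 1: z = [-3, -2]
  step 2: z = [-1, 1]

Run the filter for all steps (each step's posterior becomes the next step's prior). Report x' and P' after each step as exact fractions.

step 0: x̄ = F·x = [-6, 1]
step 0: P̄ = F·P·Fᵀ + Q = [22 -4; -4 4]
step 0: y = z − H·x̄ = [-5, -14]
step 0: S = H·P̄·Hᵀ + R = [23 48; 48 110]
step 0: K = P̄·Hᵀ·S⁻¹ = [-58/113 -24/113; -68/113 42/113]
step 0: x' = x̄ + K·y = [-52/113, -135/113]
step 0: P' = (I − K·H)·P̄ = [58/113 68/113; 68/113 220/113]
step 1: x̄ = F·x = [374/113, -135/113]
step 1: P̄ = F·P·Fᵀ + Q = [1882/113 -576/113; -576/113 446/113]
step 1: y = z − H·x̄ = [35/113, 657/113]
step 1: S = H·P̄·Hᵀ + R = [1995/113 4340/113; 4340/113 10504/113]
step 1: K = P̄·Hᵀ·S⁻¹ = [-1032/2345 -31/134; -979/2345 87/268]
step 1: x' = x̄ + K·y = [245/134, 151/268]
step 1: P' = (I − K·H)·P̄ = [1032/2345 979/2345; 979/2345 6961/4690]
step 2: x̄ = F·x = [-641/134, 151/268]
step 2: P̄ = F·P·Fᵀ + Q = [30572/2345 -8919/2345; -8919/2345 16341/4690]
step 2: y = z − H·x̄ = [-775/134, -2447/268]
step 2: S = H·P̄·Hᵀ + R = [32917/2345 10009/335; 10009/335 48807/670]
step 2: K = P̄·Hᵀ·S⁻¹ = [-267482/609131 -140126/609131; -254712/609131 197211/609131]
step 2: x' = x̄ + K·y = [-87390/609131, 15698/609131]
step 2: P' = (I − K·H)·P̄ = [267482/609131 254712/609131; 254712/609131 903846/609131]

step 0: x' = [-52/113, -135/113], P' = [58/113 68/113; 68/113 220/113]
step 1: x' = [245/134, 151/268], P' = [1032/2345 979/2345; 979/2345 6961/4690]
step 2: x' = [-87390/609131, 15698/609131], P' = [267482/609131 254712/609131; 254712/609131 903846/609131]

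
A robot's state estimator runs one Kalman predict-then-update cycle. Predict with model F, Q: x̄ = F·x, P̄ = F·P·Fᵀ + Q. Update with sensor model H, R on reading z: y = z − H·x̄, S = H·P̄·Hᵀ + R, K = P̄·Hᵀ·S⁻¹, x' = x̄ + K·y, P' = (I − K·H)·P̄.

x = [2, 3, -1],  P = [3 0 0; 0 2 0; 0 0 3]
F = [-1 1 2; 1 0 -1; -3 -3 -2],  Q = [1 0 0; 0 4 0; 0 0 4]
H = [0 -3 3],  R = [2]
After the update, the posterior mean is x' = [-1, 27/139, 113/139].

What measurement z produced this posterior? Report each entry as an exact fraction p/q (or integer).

z = [2]

x̄ = F·x = [-1, 3, -13]
P̄ = F·P·Fᵀ + Q = [18 -9 -9; -9 10 -3; -9 -3 61]
S = H·P̄·Hᵀ + R = [695]
K = P̄·Hᵀ·S⁻¹ = [0; -39/695; 192/695]
x' − x̄ = [0, -390/139, 1920/139] = K·y
y = (KᵀK)⁻¹·Kᵀ·(x' − x̄) = [50]
z = y + H·x̄ = [50] + [-48] = [2]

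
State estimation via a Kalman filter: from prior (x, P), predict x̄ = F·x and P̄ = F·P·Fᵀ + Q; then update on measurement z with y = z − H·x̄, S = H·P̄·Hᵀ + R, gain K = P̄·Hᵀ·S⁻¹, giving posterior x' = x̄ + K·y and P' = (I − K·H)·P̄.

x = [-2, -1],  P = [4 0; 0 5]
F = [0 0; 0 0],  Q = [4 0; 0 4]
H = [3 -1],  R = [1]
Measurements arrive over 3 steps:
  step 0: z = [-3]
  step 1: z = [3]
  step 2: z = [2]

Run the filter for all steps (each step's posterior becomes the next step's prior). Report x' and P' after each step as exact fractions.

step 0: x̄ = F·x = [0, 0]
step 0: P̄ = F·P·Fᵀ + Q = [4 0; 0 4]
step 0: y = z − H·x̄ = [-3]
step 0: S = H·P̄·Hᵀ + R = [41]
step 0: K = P̄·Hᵀ·S⁻¹ = [12/41; -4/41]
step 0: x' = x̄ + K·y = [-36/41, 12/41]
step 0: P' = (I − K·H)·P̄ = [20/41 48/41; 48/41 148/41]
step 1: x̄ = F·x = [0, 0]
step 1: P̄ = F·P·Fᵀ + Q = [4 0; 0 4]
step 1: y = z − H·x̄ = [3]
step 1: S = H·P̄·Hᵀ + R = [41]
step 1: K = P̄·Hᵀ·S⁻¹ = [12/41; -4/41]
step 1: x' = x̄ + K·y = [36/41, -12/41]
step 1: P' = (I − K·H)·P̄ = [20/41 48/41; 48/41 148/41]
step 2: x̄ = F·x = [0, 0]
step 2: P̄ = F·P·Fᵀ + Q = [4 0; 0 4]
step 2: y = z − H·x̄ = [2]
step 2: S = H·P̄·Hᵀ + R = [41]
step 2: K = P̄·Hᵀ·S⁻¹ = [12/41; -4/41]
step 2: x' = x̄ + K·y = [24/41, -8/41]
step 2: P' = (I − K·H)·P̄ = [20/41 48/41; 48/41 148/41]

step 0: x' = [-36/41, 12/41], P' = [20/41 48/41; 48/41 148/41]
step 1: x' = [36/41, -12/41], P' = [20/41 48/41; 48/41 148/41]
step 2: x' = [24/41, -8/41], P' = [20/41 48/41; 48/41 148/41]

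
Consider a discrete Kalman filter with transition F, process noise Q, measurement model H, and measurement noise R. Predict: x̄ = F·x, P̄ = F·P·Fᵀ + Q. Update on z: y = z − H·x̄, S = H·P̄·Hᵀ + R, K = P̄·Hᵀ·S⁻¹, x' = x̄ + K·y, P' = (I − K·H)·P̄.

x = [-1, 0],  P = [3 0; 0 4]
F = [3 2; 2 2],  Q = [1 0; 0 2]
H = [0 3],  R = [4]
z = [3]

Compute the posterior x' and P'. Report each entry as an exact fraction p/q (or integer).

x' = [48/137, 131/137]
P' = [826/137 68/137; 68/137 60/137]

x̄ = F·x = [-3, -2]
P̄ = F·P·Fᵀ + Q = [44 34; 34 30]
y = z − H·x̄ = [9]
S = H·P̄·Hᵀ + R = [274]
K = P̄·Hᵀ·S⁻¹ = [51/137; 45/137]
x' = x̄ + K·y = [48/137, 131/137]
P' = (I − K·H)·P̄ = [826/137 68/137; 68/137 60/137]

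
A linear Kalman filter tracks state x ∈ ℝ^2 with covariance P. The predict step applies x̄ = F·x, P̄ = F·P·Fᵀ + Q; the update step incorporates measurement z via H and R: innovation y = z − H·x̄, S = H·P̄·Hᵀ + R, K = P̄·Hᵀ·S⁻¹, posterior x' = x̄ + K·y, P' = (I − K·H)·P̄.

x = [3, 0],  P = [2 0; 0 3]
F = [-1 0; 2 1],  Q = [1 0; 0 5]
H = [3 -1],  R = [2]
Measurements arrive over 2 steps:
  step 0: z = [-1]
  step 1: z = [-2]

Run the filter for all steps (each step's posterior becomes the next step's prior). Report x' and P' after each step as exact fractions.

step 0: x' = [-25/69, 22/69], P' = [38/69 88/69; 88/69 320/69]
step 1: x' = [-515/3254, 4481/3254], P' = [1637/3254 3941/3254; 3941/3254 15145/3254]

step 0: x̄ = F·x = [-3, 6]
step 0: P̄ = F·P·Fᵀ + Q = [3 -4; -4 16]
step 0: y = z − H·x̄ = [14]
step 0: S = H·P̄·Hᵀ + R = [69]
step 0: K = P̄·Hᵀ·S⁻¹ = [13/69; -28/69]
step 0: x' = x̄ + K·y = [-25/69, 22/69]
step 0: P' = (I − K·H)·P̄ = [38/69 88/69; 88/69 320/69]
step 1: x̄ = F·x = [25/69, -28/69]
step 1: P̄ = F·P·Fᵀ + Q = [107/69 -164/69; -164/69 1169/69]
step 1: y = z − H·x̄ = [-241/69]
step 1: S = H·P̄·Hᵀ + R = [3254/69]
step 1: K = P̄·Hᵀ·S⁻¹ = [485/3254; -1661/3254]
step 1: x' = x̄ + K·y = [-515/3254, 4481/3254]
step 1: P' = (I − K·H)·P̄ = [1637/3254 3941/3254; 3941/3254 15145/3254]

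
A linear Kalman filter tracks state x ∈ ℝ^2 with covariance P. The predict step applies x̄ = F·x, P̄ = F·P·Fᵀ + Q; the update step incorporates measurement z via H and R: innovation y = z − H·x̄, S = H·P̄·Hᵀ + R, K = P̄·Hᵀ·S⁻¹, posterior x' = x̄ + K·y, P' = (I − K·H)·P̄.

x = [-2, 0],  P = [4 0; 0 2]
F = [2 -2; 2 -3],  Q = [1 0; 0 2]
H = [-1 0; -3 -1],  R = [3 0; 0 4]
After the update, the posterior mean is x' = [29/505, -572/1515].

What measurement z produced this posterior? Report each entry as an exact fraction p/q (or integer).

z = [-3, 1]

x̄ = F·x = [-4, -4]
P̄ = F·P·Fᵀ + Q = [25 28; 28 36]
S = H·P̄·Hᵀ + R = [28 103; 103 433]
K = P̄·Hᵀ·S⁻¹ = [-72/505 -103/505; 236/1515 -476/1515]
x' − x̄ = [2049/505, 5488/1515] = K·y
y = (KᵀK)⁻¹·Kᵀ·(x' − x̄) = [-7, -15]
z = y + H·x̄ = [-7, -15] + [4, 16] = [-3, 1]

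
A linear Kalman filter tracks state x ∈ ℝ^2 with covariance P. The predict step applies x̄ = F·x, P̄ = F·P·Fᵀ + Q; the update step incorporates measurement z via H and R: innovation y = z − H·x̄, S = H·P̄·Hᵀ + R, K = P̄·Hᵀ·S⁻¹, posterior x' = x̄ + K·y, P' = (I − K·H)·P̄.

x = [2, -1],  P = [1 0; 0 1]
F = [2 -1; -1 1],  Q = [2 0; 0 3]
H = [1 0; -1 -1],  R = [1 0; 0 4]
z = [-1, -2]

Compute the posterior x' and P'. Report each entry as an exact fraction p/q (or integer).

x̄ = F·x = [5, -3]
P̄ = F·P·Fᵀ + Q = [7 -3; -3 5]
y = z − H·x̄ = [-6, 0]
S = H·P̄·Hᵀ + R = [8 -4; -4 10]
K = P̄·Hᵀ·S⁻¹ = [27/32 -1/16; -19/32 -7/16]
x' = x̄ + K·y = [-1/16, 9/16]
P' = (I − K·H)·P̄ = [27/32 -19/32; -19/32 75/32]

x' = [-1/16, 9/16]
P' = [27/32 -19/32; -19/32 75/32]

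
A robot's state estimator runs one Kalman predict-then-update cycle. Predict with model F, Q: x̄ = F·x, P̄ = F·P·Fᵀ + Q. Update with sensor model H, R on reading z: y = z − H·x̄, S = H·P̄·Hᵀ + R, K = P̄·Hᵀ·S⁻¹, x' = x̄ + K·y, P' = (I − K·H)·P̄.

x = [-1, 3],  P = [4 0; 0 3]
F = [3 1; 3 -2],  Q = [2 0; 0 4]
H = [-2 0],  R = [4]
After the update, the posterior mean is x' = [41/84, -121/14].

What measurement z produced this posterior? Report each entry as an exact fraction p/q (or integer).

x̄ = F·x = [0, -9]
P̄ = F·P·Fᵀ + Q = [41 30; 30 52]
S = H·P̄·Hᵀ + R = [168]
K = P̄·Hᵀ·S⁻¹ = [-41/84; -5/14]
x' − x̄ = [41/84, 5/14] = K·y
y = (KᵀK)⁻¹·Kᵀ·(x' − x̄) = [-1]
z = y + H·x̄ = [-1] + [0] = [-1]

z = [-1]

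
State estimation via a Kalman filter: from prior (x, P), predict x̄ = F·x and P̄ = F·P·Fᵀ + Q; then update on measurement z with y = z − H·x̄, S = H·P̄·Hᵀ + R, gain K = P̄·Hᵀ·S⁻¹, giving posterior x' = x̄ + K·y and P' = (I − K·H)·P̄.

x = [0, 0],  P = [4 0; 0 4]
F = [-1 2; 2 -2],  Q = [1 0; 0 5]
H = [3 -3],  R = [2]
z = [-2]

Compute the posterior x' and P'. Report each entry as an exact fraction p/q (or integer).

x' = [-135/478, 183/478]
P' = [1851/956 1761/956; 1761/956 1883/956]

x̄ = F·x = [0, 0]
P̄ = F·P·Fᵀ + Q = [21 -24; -24 37]
y = z − H·x̄ = [-2]
S = H·P̄·Hᵀ + R = [956]
K = P̄·Hᵀ·S⁻¹ = [135/956; -183/956]
x' = x̄ + K·y = [-135/478, 183/478]
P' = (I − K·H)·P̄ = [1851/956 1761/956; 1761/956 1883/956]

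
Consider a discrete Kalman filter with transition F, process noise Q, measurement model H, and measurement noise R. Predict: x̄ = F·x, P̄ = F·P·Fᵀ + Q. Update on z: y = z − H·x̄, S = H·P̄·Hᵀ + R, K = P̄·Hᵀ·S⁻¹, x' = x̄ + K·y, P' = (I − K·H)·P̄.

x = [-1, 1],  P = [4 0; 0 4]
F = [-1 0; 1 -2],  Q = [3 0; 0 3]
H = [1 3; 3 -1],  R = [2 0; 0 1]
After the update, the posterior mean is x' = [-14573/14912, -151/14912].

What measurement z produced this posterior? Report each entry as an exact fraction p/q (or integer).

z = [-1, -3]

x̄ = F·x = [1, -3]
P̄ = F·P·Fᵀ + Q = [7 -4; -4 23]
S = H·P̄·Hᵀ + R = [192 -80; -80 111]
K = P̄·Hᵀ·S⁻¹ = [1445/14912 275/932; 4415/14912 -95/932]
x' − x̄ = [-29485/14912, 44585/14912] = K·y
y = (KᵀK)⁻¹·Kᵀ·(x' − x̄) = [7, -9]
z = y + H·x̄ = [7, -9] + [-8, 6] = [-1, -3]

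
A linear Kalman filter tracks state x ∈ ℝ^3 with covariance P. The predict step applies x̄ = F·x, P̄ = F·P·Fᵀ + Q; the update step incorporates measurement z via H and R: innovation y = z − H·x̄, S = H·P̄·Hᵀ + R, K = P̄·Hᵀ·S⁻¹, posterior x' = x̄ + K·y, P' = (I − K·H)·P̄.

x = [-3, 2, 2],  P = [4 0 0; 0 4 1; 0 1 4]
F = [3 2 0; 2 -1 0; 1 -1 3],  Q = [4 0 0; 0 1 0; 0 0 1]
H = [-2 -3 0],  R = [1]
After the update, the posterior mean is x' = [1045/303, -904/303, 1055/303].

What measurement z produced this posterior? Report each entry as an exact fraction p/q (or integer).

x̄ = F·x = [-5, -8, 1]
P̄ = F·P·Fᵀ + Q = [56 16 10; 16 21 9; 10 9 39]
S = H·P̄·Hᵀ + R = [606]
K = P̄·Hᵀ·S⁻¹ = [-80/303; -95/606; -47/606]
x' − x̄ = [2560/303, 1520/303, 752/303] = K·y
y = (KᵀK)⁻¹·Kᵀ·(x' − x̄) = [-32]
z = y + H·x̄ = [-32] + [34] = [2]

z = [2]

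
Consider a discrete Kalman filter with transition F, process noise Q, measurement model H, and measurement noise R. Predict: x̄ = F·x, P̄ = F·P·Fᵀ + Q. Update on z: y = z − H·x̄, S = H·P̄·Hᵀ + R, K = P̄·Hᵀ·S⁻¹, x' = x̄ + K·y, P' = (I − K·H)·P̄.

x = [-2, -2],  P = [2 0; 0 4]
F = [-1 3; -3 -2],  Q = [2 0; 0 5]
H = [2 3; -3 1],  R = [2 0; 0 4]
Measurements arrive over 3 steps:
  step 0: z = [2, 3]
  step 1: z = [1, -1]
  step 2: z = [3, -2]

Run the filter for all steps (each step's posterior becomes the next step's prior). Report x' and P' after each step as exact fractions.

step 0: x̄ = F·x = [-4, 10]
step 0: P̄ = F·P·Fᵀ + Q = [40 -18; -18 39]
step 0: y = z − H·x̄ = [-20, -19]
step 0: S = H·P̄·Hᵀ + R = [297 3; 3 511]
step 0: K = P̄·Hᵀ·S⁻¹ = [6850/75879 -6844/25293; 2284/8431 1521/8431]
step 0: x' = x̄ + K·y = [-50408/75879, 9731/8431]
step 0: P' = (I − K·H)·P̄ = [23644/75879 -1244/8431; -1244/8431 2352/8431]
step 1: x̄ = F·x = [313145/75879, -7978/25293]
step 1: P̄ = F·P·Fᵀ + Q = [433090/75879 7432/25293; 7432/25293 60279/8431]
step 1: y = z − H·x̄ = [-478609/75879, 98610/8431]
step 1: S = H·P̄·Hᵀ + R = [7034269/75879 -125231/8431; -125231/8431 512229/8431]
step 1: K = P̄·Hᵀ·S⁻¹ = [6286873/68438132 -17420141/68438132; 18109233/68438132 34464589/205314396]
step 1: x' = x̄ + K·y = [39034567/68438132, -4332455/205314396]
step 1: P' = (I − K·H)·P̄ = [10073429/34219066 -4619995/34219066; -4619995/34219066 27349223/102657198]
step 2: x̄ = F·x = [-21683511/34219066, -342646193/205314396]
step 2: P̄ = F·P·Fᵀ + Q = [94139600/17109533 3930903/17109533; 3930903/17109533 728345645/102657198]
step 2: y = z − H·x̄ = [634694633/68438132, -458285797/205314396]
step 2: S = H·P̄·Hᵀ + R = [3100933539/34219066 -456362197/34219066; -456362197/34219066 6081000329/102657198]
step 2: K = P̄·Hᵀ·S⁻¹ = [24412217999/266400878772 -22568330885/88800292924; 3357070515/12685756132 2127633313/12685756132]
step 2: x' = x̄ + K·y = [4969394937/6342878066, 372374467/906125438]
step 2: P' = (I − K·H)·P̄ = [39149288539/133200439386 -855339033/6342878066; -855339033/6342878066 241321361/906125438]

step 0: x' = [-50408/75879, 9731/8431], P' = [23644/75879 -1244/8431; -1244/8431 2352/8431]
step 1: x' = [39034567/68438132, -4332455/205314396], P' = [10073429/34219066 -4619995/34219066; -4619995/34219066 27349223/102657198]
step 2: x' = [4969394937/6342878066, 372374467/906125438], P' = [39149288539/133200439386 -855339033/6342878066; -855339033/6342878066 241321361/906125438]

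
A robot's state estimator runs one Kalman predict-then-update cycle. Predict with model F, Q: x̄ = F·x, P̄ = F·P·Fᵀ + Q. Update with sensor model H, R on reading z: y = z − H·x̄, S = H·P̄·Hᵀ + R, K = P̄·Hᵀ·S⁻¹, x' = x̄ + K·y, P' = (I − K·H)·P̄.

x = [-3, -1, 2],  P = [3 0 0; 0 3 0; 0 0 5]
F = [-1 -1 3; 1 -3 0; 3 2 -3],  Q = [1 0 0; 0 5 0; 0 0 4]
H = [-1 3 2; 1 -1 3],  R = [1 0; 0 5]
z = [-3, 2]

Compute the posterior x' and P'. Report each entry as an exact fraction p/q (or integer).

x' = [-111031/77048, -275273/154096, 69147/154096]
P' = [516157/38524 478003/77048 -205177/77048; 478003/77048 478997/154096 -223543/154096; -205177/77048 -223543/154096 138837/154096]

x̄ = F·x = [10, 0, -17]
P̄ = F·P·Fᵀ + Q = [52 6 -60; 6 35 -9; -60 -9 88]
y = z − H·x̄ = [41, 43]
S = H·P̄·Hᵀ + R = [816 392; 392 566]
K = P̄·Hᵀ·S⁻¹ = [-8659/77048 -3061/19262; 33899/154096 -9681/38524; 17399/154096 11485/38524]
x' = x̄ + K·y = [-111031/77048, -275273/154096, 69147/154096]
P' = (I − K·H)·P̄ = [516157/38524 478003/77048 -205177/77048; 478003/77048 478997/154096 -223543/154096; -205177/77048 -223543/154096 138837/154096]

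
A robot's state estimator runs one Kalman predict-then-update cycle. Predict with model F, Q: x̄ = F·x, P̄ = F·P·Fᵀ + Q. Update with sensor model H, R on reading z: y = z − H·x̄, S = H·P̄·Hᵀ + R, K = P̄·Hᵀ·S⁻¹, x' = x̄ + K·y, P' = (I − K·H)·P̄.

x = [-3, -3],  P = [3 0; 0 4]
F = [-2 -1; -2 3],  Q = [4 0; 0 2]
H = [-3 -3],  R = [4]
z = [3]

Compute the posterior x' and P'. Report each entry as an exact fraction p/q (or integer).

x̄ = F·x = [9, -3]
P̄ = F·P·Fᵀ + Q = [20 0; 0 50]
y = z − H·x̄ = [21]
S = H·P̄·Hᵀ + R = [634]
K = P̄·Hᵀ·S⁻¹ = [-30/317; -75/317]
x' = x̄ + K·y = [2223/317, -2526/317]
P' = (I − K·H)·P̄ = [4540/317 -4500/317; -4500/317 4600/317]

x' = [2223/317, -2526/317]
P' = [4540/317 -4500/317; -4500/317 4600/317]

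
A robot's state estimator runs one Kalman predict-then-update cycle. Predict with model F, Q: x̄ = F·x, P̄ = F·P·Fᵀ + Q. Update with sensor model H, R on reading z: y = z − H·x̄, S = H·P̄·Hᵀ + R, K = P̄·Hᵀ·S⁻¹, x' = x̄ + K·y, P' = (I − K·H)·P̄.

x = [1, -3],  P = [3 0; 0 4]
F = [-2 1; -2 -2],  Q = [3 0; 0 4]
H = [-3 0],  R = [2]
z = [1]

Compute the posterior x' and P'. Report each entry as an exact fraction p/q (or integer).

x̄ = F·x = [-5, 4]
P̄ = F·P·Fᵀ + Q = [19 4; 4 32]
y = z − H·x̄ = [-14]
S = H·P̄·Hᵀ + R = [173]
K = P̄·Hᵀ·S⁻¹ = [-57/173; -12/173]
x' = x̄ + K·y = [-67/173, 860/173]
P' = (I − K·H)·P̄ = [38/173 8/173; 8/173 5392/173]

x' = [-67/173, 860/173]
P' = [38/173 8/173; 8/173 5392/173]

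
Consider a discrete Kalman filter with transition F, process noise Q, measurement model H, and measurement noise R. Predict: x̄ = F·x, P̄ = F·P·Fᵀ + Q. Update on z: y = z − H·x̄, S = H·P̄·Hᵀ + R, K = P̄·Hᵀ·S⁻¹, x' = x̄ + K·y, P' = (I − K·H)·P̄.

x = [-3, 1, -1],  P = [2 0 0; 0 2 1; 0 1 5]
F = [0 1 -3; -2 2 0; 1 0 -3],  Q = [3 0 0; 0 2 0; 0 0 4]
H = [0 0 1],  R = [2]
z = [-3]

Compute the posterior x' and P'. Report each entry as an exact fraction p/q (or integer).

x' = [86/53, 454/53, -153/53]
P' = [568/53 314/53 84/53; 314/53 854/53 -20/53; 84/53 -20/53 102/53]

x̄ = F·x = [4, 8, 0]
P̄ = F·P·Fᵀ + Q = [44 -2 42; -2 18 -10; 42 -10 51]
y = z − H·x̄ = [-3]
S = H·P̄·Hᵀ + R = [53]
K = P̄·Hᵀ·S⁻¹ = [42/53; -10/53; 51/53]
x' = x̄ + K·y = [86/53, 454/53, -153/53]
P' = (I − K·H)·P̄ = [568/53 314/53 84/53; 314/53 854/53 -20/53; 84/53 -20/53 102/53]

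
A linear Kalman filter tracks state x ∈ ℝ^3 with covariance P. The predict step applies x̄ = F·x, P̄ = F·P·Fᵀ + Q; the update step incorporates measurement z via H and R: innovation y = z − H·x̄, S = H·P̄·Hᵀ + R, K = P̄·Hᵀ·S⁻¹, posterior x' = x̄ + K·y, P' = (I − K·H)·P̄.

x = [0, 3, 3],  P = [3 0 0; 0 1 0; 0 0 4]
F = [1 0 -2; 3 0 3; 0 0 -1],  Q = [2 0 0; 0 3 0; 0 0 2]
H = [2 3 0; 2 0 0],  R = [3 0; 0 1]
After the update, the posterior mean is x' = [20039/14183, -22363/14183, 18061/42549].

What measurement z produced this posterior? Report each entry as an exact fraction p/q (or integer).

z = [-2, 3]

x̄ = F·x = [-6, 9, -3]
P̄ = F·P·Fᵀ + Q = [21 -15 8; -15 66 -12; 8 -12 6]
S = H·P̄·Hᵀ + R = [501 -6; -6 85]
K = P̄·Hᵀ·S⁻¹ = [-1/14183 7008/14183; 4700/14183 -4674/14183; -1604/42549 2632/14183]
x' − x̄ = [105137/14183, -150010/14183, 145708/42549] = K·y
y = (KᵀK)⁻¹·Kᵀ·(x' − x̄) = [-17, 15]
z = y + H·x̄ = [-17, 15] + [15, -12] = [-2, 3]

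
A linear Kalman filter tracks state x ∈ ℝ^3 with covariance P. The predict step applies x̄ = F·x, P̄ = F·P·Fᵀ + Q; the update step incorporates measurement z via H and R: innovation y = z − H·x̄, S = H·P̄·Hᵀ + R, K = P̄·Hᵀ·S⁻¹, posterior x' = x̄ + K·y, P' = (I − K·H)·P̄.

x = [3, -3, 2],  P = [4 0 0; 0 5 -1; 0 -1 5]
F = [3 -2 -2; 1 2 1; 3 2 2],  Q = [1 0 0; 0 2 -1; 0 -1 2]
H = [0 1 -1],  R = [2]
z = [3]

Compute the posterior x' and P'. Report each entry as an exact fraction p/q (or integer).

x' = [143/29, -117/29, -182/29]
P' = [1745/29 -476/29 -444/29; -476/29 719/29 735/29; -444/29 735/29 805/29]

x̄ = F·x = [11, -1, 7]
P̄ = F·P·Fᵀ + Q = [69 -12 4; -12 27 35; 4 35 70]
y = z − H·x̄ = [11]
S = H·P̄·Hᵀ + R = [29]
K = P̄·Hᵀ·S⁻¹ = [-16/29; -8/29; -35/29]
x' = x̄ + K·y = [143/29, -117/29, -182/29]
P' = (I − K·H)·P̄ = [1745/29 -476/29 -444/29; -476/29 719/29 735/29; -444/29 735/29 805/29]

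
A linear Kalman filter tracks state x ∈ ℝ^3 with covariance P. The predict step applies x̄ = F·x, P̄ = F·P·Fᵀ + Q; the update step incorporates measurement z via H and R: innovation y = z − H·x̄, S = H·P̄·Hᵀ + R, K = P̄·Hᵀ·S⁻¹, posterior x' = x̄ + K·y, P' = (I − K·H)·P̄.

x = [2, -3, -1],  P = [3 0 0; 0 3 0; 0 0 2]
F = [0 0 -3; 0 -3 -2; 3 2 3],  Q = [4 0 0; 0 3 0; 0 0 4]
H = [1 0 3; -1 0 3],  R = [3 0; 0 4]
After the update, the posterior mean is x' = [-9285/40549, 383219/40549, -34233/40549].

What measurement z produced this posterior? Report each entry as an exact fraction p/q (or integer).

z = [-3, -2]

x̄ = F·x = [3, 11, -3]
P̄ = F·P·Fᵀ + Q = [22 12 -18; 12 38 -30; -18 -30 61]
S = H·P̄·Hᵀ + R = [466 527; 527 683]
K = P̄·Hᵀ·S⁻¹ = [18196/40549 -18552/40549; 480/40549 -6426/40549; 6768/40549 6711/40549]
x' − x̄ = [-130932/40549, -62820/40549, 87414/40549] = K·y
y = (KᵀK)⁻¹·Kᵀ·(x' − x̄) = [3, 10]
z = y + H·x̄ = [3, 10] + [-6, -12] = [-3, -2]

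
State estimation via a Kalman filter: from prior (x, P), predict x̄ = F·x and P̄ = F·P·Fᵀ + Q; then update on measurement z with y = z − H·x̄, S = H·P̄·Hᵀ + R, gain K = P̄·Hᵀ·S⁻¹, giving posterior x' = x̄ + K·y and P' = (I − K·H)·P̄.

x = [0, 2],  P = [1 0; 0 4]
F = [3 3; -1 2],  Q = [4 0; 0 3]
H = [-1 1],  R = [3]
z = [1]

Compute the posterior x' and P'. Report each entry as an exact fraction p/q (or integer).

x' = [16/5, 39/10]
P' = [343/15 301/15; 301/15 599/30]

x̄ = F·x = [6, 4]
P̄ = F·P·Fᵀ + Q = [49 21; 21 20]
y = z − H·x̄ = [3]
S = H·P̄·Hᵀ + R = [30]
K = P̄·Hᵀ·S⁻¹ = [-14/15; -1/30]
x' = x̄ + K·y = [16/5, 39/10]
P' = (I − K·H)·P̄ = [343/15 301/15; 301/15 599/30]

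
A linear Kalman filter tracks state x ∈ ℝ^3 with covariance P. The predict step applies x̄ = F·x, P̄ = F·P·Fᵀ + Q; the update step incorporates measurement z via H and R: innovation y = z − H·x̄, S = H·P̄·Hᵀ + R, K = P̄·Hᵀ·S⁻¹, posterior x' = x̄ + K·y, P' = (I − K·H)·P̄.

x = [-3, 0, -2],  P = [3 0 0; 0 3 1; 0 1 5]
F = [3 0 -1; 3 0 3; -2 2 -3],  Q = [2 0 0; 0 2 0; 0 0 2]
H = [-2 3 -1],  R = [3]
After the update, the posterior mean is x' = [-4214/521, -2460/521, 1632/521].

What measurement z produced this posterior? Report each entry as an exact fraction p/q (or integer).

x̄ = F·x = [-7, -15, 12]
P̄ = F·P·Fᵀ + Q = [34 12 -5; 12 74 -57; -5 -57 59]
S = H·P̄·Hᵀ + R = [1042]
K = P̄·Hᵀ·S⁻¹ = [-27/1042; 255/1042; -110/521]
x' − x̄ = [-567/521, 5355/521, -4620/521] = K·y
y = (KᵀK)⁻¹·Kᵀ·(x' − x̄) = [42]
z = y + H·x̄ = [42] + [-43] = [-1]

z = [-1]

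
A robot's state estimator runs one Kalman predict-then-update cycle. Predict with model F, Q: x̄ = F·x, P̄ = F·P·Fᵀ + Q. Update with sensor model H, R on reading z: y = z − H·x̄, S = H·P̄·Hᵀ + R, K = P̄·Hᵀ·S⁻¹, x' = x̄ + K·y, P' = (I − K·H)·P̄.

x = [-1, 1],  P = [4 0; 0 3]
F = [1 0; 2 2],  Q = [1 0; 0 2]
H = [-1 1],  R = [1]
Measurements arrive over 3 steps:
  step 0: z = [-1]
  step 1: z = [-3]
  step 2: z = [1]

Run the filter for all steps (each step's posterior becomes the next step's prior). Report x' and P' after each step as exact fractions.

step 0: x' = [-13/10, -11/5], P' = [91/20 47/10; 47/10 29/5]
step 1: x' = [-205/337, -1234/337], P' = [2257/1011 2516/1011; 2516/1011 3766/1011]
step 2: x' = [36955/31429, 59354/31429], P' = [62608/31429 68886/31429; 68886/31429 105582/31429]

step 0: x̄ = F·x = [-1, 0]
step 0: P̄ = F·P·Fᵀ + Q = [5 8; 8 30]
step 0: y = z − H·x̄ = [-2]
step 0: S = H·P̄·Hᵀ + R = [20]
step 0: K = P̄·Hᵀ·S⁻¹ = [3/20; 11/10]
step 0: x' = x̄ + K·y = [-13/10, -11/5]
step 0: P' = (I − K·H)·P̄ = [91/20 47/10; 47/10 29/5]
step 1: x̄ = F·x = [-13/10, -7]
step 1: P̄ = F·P·Fᵀ + Q = [111/20 37/2; 37/2 81]
step 1: y = z − H·x̄ = [27/10]
step 1: S = H·P̄·Hᵀ + R = [1011/20]
step 1: K = P̄·Hᵀ·S⁻¹ = [259/1011; 1250/1011]
step 1: x' = x̄ + K·y = [-205/337, -1234/337]
step 1: P' = (I − K·H)·P̄ = [2257/1011 2516/1011; 2516/1011 3766/1011]
step 2: x̄ = F·x = [-205/337, -2878/337]
step 2: P̄ = F·P·Fᵀ + Q = [3268/1011 3182/337; 3182/337 15414/337]
step 2: y = z − H·x̄ = [3010/337]
step 2: S = H·P̄·Hᵀ + R = [31429/1011]
step 2: K = P̄·Hᵀ·S⁻¹ = [6278/31429; 36696/31429]
step 2: x' = x̄ + K·y = [36955/31429, 59354/31429]
step 2: P' = (I − K·H)·P̄ = [62608/31429 68886/31429; 68886/31429 105582/31429]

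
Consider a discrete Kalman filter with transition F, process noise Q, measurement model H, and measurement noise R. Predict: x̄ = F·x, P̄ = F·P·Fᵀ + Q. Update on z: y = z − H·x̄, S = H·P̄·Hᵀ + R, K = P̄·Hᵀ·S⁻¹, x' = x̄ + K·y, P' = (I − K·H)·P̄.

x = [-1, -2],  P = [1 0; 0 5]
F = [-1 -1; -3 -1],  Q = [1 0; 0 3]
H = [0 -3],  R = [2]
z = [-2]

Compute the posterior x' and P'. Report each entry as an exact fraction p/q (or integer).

x̄ = F·x = [3, 5]
P̄ = F·P·Fᵀ + Q = [7 8; 8 17]
y = z − H·x̄ = [13]
S = H·P̄·Hᵀ + R = [155]
K = P̄·Hᵀ·S⁻¹ = [-24/155; -51/155]
x' = x̄ + K·y = [153/155, 112/155]
P' = (I − K·H)·P̄ = [509/155 16/155; 16/155 34/155]

x' = [153/155, 112/155]
P' = [509/155 16/155; 16/155 34/155]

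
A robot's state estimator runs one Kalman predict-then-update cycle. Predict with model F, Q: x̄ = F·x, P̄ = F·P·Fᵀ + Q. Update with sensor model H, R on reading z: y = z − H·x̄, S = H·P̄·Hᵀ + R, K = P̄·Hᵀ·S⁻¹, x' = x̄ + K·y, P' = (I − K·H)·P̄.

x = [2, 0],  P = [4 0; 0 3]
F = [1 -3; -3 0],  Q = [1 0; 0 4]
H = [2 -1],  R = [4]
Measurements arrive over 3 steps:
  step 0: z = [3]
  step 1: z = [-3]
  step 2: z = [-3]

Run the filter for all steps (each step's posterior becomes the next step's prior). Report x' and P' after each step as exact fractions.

step 0: x' = [-23/55, -218/55], P' = [316/55 556/55; 556/55 1176/55]
step 1: x' = [-18727/4384, -6415/1096], P' = [38953/4384 16681/1096; 16681/1096 8025/274]
step 2: x' = [3200344/1645393, 11042959/1645393], P' = [16891537/1645393 29328958/1645393; 29328958/1645393 56261112/1645393]

step 0: x̄ = F·x = [2, -6]
step 0: P̄ = F·P·Fᵀ + Q = [32 -12; -12 40]
step 0: y = z − H·x̄ = [-7]
step 0: S = H·P̄·Hᵀ + R = [220]
step 0: K = P̄·Hᵀ·S⁻¹ = [19/55; -16/55]
step 0: x' = x̄ + K·y = [-23/55, -218/55]
step 0: P' = (I − K·H)·P̄ = [316/55 556/55; 556/55 1176/55]
step 1: x̄ = F·x = [631/55, 69/55]
step 1: P̄ = F·P·Fᵀ + Q = [7619/55 4056/55; 4056/55 3064/55]
step 1: y = z − H·x̄ = [-1358/55]
step 1: S = H·P̄·Hᵀ + R = [17536/55]
step 1: K = P̄·Hᵀ·S⁻¹ = [5591/8768; 631/2192]
step 1: x' = x̄ + K·y = [-18727/4384, -6415/1096]
step 1: P' = (I − K·H)·P̄ = [38953/4384 16681/1096; 16681/1096 8025/274]
step 2: x̄ = F·x = [58253/4384, 56181/4384]
step 2: P̄ = F·P·Fᵀ + Q = [798593/4384 483657/4384; 483657/4384 368113/4384]
step 2: y = z − H·x̄ = [-73477/4384]
step 2: S = H·P̄·Hᵀ + R = [1645393/4384]
step 2: K = P̄·Hᵀ·S⁻¹ = [1113529/1645393; 599201/1645393]
step 2: x' = x̄ + K·y = [3200344/1645393, 11042959/1645393]
step 2: P' = (I − K·H)·P̄ = [16891537/1645393 29328958/1645393; 29328958/1645393 56261112/1645393]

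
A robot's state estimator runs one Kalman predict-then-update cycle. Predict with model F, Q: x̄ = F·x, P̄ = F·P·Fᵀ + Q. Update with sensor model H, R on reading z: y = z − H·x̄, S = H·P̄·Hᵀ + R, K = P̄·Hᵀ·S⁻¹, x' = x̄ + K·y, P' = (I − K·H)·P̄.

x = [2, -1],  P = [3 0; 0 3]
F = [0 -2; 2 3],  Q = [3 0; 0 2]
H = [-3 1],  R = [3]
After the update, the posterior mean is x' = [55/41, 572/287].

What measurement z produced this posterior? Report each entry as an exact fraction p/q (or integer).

z = [-2]

x̄ = F·x = [2, 1]
P̄ = F·P·Fᵀ + Q = [15 -18; -18 41]
S = H·P̄·Hᵀ + R = [287]
K = P̄·Hᵀ·S⁻¹ = [-9/41; 95/287]
x' − x̄ = [-27/41, 285/287] = K·y
y = (KᵀK)⁻¹·Kᵀ·(x' − x̄) = [3]
z = y + H·x̄ = [3] + [-5] = [-2]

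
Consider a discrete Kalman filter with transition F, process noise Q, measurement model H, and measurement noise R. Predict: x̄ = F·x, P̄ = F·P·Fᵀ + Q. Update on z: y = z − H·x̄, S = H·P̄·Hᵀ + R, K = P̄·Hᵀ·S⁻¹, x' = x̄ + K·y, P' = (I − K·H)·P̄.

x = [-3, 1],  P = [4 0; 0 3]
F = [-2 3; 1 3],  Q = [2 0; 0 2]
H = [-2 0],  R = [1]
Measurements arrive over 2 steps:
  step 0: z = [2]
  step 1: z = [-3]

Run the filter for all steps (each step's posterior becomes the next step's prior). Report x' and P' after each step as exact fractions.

step 0: x̄ = F·x = [9, 0]
step 0: P̄ = F·P·Fᵀ + Q = [45 19; 19 33]
step 0: y = z − H·x̄ = [20]
step 0: S = H·P̄·Hᵀ + R = [181]
step 0: K = P̄·Hᵀ·S⁻¹ = [-90/181; -38/181]
step 0: x' = x̄ + K·y = [-171/181, -760/181]
step 0: P' = (I − K·H)·P̄ = [45/181 19/181; 19/181 4529/181]
step 1: x̄ = F·x = [-1938/181, -2451/181]
step 1: P̄ = F·P·Fᵀ + Q = [41075/181 40614/181; 40614/181 41282/181]
step 1: y = z − H·x̄ = [-4419/181]
step 1: S = H·P̄·Hᵀ + R = [164481/181]
step 1: K = P̄·Hᵀ·S⁻¹ = [-82150/164481; -27076/54827]
step 1: x' = x̄ + K·y = [81504/54827, -81393/54827]
step 1: P' = (I − K·H)·P̄ = [41075/164481 13538/54827; 13538/54827 353806/54827]

step 0: x' = [-171/181, -760/181], P' = [45/181 19/181; 19/181 4529/181]
step 1: x' = [81504/54827, -81393/54827], P' = [41075/164481 13538/54827; 13538/54827 353806/54827]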